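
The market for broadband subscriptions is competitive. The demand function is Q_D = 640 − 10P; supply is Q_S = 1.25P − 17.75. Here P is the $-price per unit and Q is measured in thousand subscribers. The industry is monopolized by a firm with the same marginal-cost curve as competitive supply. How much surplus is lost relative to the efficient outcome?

$13.778 thousand

In inverse form: demand P = 64 − 0.1Q, supply P = 14.2 + 0.8Q.
Competitive equilibrium: 64 − 0.1Q = 14.2 + 0.8Q → Q* = 55.3333, P* = 58.4667.
Marginal revenue: MR = 64 − 0.2Q. Set MR = MC: 64 − 0.2Q = 14.2 + 0.8Q → Q_m = 49.8.
Price P_m = 64 − 0.1·49.8 = 59.02; MC(Q_m) = 14.2 + 0.8·49.8 = 54.04.
Competitive Q* = 55.3333, so ΔQ = 5.5333; wedge = 59.02 − 54.04 = 4.98.
Deadweight loss = ½ × 5.5333 × 4.98 = $13.778 thousand.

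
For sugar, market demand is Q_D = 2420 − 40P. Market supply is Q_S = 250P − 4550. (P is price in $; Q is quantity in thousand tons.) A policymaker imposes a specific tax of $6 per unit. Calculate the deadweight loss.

$620.69 thousand

In inverse form: demand P = 60.5 − 0.025Q, supply P = 18.2 + 0.004Q.
Competitive equilibrium: 60.5 − 0.025Q = 18.2 + 0.004Q → Q* = 1458.6207, P* = 24.0345.
With the tax, the buyer price exceeds the seller price by 6: (60.5 − 0.025Q) − (18.2 + 0.004Q) = 6 → Q' = 1251.7241.
ΔQ = 1458.6207 − 1251.7241 = 206.8966; the wedge equals the tax, 6.
The triangle = ½ × 206.8966 × 6 = $620.69 thousand.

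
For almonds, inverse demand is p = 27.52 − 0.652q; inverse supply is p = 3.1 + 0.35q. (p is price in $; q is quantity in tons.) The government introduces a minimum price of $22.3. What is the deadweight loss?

Competitive equilibrium: 27.52 − 0.652q = 3.1 + 0.35q → q* = 24.3713, p* = 11.6299.
At the floor p = 22.3, quantity demanded = (27.52 − 22.3)/0.652 = 8.0061.
Sellers' marginal cost at q' = 8.0061: 3.1 + 0.35·8.0061 = 5.9021.
Δq = 24.3713 − 8.0061 = 16.3652; wedge = 22.3 − 5.9021 = 16.3979.
Welfare loss = ½ × 16.3652 × 16.3979 = $134.18.

$134.18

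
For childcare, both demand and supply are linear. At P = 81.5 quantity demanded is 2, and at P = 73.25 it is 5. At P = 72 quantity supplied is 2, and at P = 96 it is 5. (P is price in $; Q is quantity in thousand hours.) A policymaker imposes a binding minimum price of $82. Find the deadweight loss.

Demand slope = (73.25 − 81.5)/(5 − 2) = −2.75, so P = 87 − 2.75Q.
Supply slope = (96 − 72)/(5 − 2) = 8, so P = 56 + 8Q.
Competitive equilibrium: 87 − 2.75Q = 56 + 8Q → Q* = 2.8837, P* = 79.0698.
At the floor P = 82, quantity demanded = (87 − 82)/2.75 = 1.8182.
Sellers' marginal cost at Q' = 1.8182: 56 + 8·1.8182 = 70.5456.
ΔQ = 2.8837 − 1.8182 = 1.0655; wedge = 82 − 70.5456 = 11.4544.
Welfare loss = ½ × 1.0655 × 11.4544 = $6.10 thousand.

$6.10 thousand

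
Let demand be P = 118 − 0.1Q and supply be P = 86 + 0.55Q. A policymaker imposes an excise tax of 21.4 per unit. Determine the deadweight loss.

352.28

Competitive equilibrium: 118 − 0.1Q = 86 + 0.55Q → Q* = 49.2308, P* = 113.0769.
With the tax, the buyer price exceeds the seller price by 21.4: (118 − 0.1Q) − (86 + 0.55Q) = 21.4 → Q' = 16.3077.
ΔQ = 49.2308 − 16.3077 = 32.9231; the wedge equals the tax, 21.4.
Deadweight loss = ½ × 32.9231 × 21.4 = 352.28.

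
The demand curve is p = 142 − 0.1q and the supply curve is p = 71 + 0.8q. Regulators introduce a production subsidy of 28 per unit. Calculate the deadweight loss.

Competitive equilibrium: 142 − 0.1q = 71 + 0.8q → q* = 78.8889, p* = 134.1111.
The subsidy lowers effective supply by 28: p = 43 + 0.8q.
New quantity: 142 − 0.1q = 43 + 0.8q → q' = 110.
Overproduction Δq = 110 − 78.8889 = 31.1111; wedge = subsidy = 28.
Welfare loss = ½ × 31.1111 × 28 = 435.56.

435.56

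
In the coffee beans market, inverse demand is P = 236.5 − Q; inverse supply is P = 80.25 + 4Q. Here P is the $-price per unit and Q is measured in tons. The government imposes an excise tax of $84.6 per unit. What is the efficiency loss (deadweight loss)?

Competitive equilibrium: 236.5 − Q = 80.25 + 4Q → Q* = 31.25, P* = 205.25.
With the tax, the buyer price exceeds the seller price by 84.6: (236.5 − Q) − (80.25 + 4Q) = 84.6 → Q' = 14.33.
ΔQ = 31.25 − 14.33 = 16.92; the wedge equals the tax, 84.6.
Deadweight loss = ½ × 16.92 × 84.6 = $715.716.

$715.716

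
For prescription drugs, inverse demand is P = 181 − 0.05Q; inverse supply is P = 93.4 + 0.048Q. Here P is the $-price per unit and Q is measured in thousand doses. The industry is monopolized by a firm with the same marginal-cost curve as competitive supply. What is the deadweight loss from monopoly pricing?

Competitive equilibrium: 181 − 0.05Q = 93.4 + 0.048Q → Q* = 893.8776, P* = 136.3061.
Marginal revenue: MR = 181 − 0.1Q. Set MR = MC: 181 − 0.1Q = 93.4 + 0.048Q → Q_m = 591.8919.
Price P_m = 181 − 0.05·591.8919 = 151.4054; MC(Q_m) = 93.4 + 0.048·591.8919 = 121.8108.
Competitive Q* = 893.8776, so ΔQ = 301.9857; wedge = 151.4054 − 121.8108 = 29.5946.
The triangle = ½ × 301.9857 × 29.5946 = $4468.57 thousand.

$4468.57 thousand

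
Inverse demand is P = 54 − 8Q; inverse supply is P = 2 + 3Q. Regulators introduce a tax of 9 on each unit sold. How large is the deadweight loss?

Competitive equilibrium: 54 − 8Q = 2 + 3Q → Q* = 4.7273, P* = 16.1818.
With the tax, the buyer price exceeds the seller price by 9: (54 − 8Q) − (2 + 3Q) = 9 → Q' = 3.9091.
ΔQ = 4.7273 − 3.9091 = 0.8182; the wedge equals the tax, 9.
Deadweight loss = ½ × 0.8182 × 9 = 3.68.

3.68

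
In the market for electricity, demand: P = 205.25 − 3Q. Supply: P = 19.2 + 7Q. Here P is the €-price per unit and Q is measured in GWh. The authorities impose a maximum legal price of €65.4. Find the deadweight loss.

€720.60

Competitive equilibrium: 205.25 − 3Q = 19.2 + 7Q → Q* = 18.605, P* = 149.435.
At the ceiling P = 65.4, quantity supplied = (65.4 − 19.2)/7 = 6.6.
Willingness to pay at Q' = 6.6: 205.25 − 3·6.6 = 185.45.
ΔQ = 18.605 − 6.6 = 12.005; wedge = 185.45 − 65.4 = 120.05.
The triangle = ½ × 12.005 × 120.05 = €720.60.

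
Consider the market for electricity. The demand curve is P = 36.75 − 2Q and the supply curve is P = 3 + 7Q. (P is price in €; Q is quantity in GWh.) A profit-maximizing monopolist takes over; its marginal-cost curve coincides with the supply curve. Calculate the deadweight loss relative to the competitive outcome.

€2.09

Competitive equilibrium: 36.75 − 2Q = 3 + 7Q → Q* = 3.75, P* = 29.25.
Marginal revenue: MR = 36.75 − 4Q. Set MR = MC: 36.75 − 4Q = 3 + 7Q → Q_m = 3.0682.
Price P_m = 36.75 − 2·3.0682 = 30.6136; MC(Q_m) = 3 + 7·3.0682 = 24.4774.
Competitive Q* = 3.75, so ΔQ = 0.6818; wedge = 30.6136 − 24.4774 = 6.1362.
The triangle = ½ × 0.6818 × 6.1362 = €2.09.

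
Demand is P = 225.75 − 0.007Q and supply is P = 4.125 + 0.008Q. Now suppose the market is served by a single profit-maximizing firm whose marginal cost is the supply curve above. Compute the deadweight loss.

Competitive equilibrium: 225.75 − 0.007Q = 4.125 + 0.008Q → Q* = 14775, P* = 122.325.
Marginal revenue: MR = 225.75 − 0.014Q. Set MR = MC: 225.75 − 0.014Q = 4.125 + 0.008Q → Q_m = 10073.863636.
Price P_m = 225.75 − 0.007·10073.863636 = 155.232955; MC(Q_m) = 4.125 + 0.008·10073.863636 = 84.715909.
Competitive Q* = 14775, so ΔQ = 4701.136364; wedge = 155.232955 − 84.715909 = 70.517046.
The triangle = ½ × 4701.136364 × 70.517046 = 165755.12.

165755.12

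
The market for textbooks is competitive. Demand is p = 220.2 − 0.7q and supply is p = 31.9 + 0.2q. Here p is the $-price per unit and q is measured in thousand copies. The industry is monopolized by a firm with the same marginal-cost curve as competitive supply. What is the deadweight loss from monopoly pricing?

$3770.37 thousand

Competitive equilibrium: 220.2 − 0.7q = 31.9 + 0.2q → q* = 209.2222, p* = 73.7444.
Marginal revenue: MR = 220.2 − 1.4q. Set MR = MC: 220.2 − 1.4q = 31.9 + 0.2q → q_m = 117.6875.
Price p_m = 220.2 − 0.7·117.6875 = 137.8188; MC(q_m) = 31.9 + 0.2·117.6875 = 55.4375.
Competitive q* = 209.2222, so Δq = 91.5347; wedge = 137.8188 − 55.4375 = 82.3813.
The triangle = ½ × 91.5347 × 82.3813 = $3770.37 thousand.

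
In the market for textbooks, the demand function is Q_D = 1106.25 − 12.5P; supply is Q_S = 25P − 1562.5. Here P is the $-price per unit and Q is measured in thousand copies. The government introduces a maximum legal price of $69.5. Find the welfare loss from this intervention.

$104.17 thousand

In inverse form: demand P = 88.5 − 0.08Q, supply P = 62.5 + 0.04Q.
Competitive equilibrium: 88.5 − 0.08Q = 62.5 + 0.04Q → Q* = 216.6667, P* = 71.1667.
At the ceiling P = 69.5, quantity supplied = (69.5 − 62.5)/0.04 = 175.
Willingness to pay at Q' = 175: 88.5 − 0.08·175 = 74.5.
ΔQ = 216.6667 − 175 = 41.6667; wedge = 74.5 − 69.5 = 5.
The triangle = ½ × 41.6667 × 5 = $104.17 thousand.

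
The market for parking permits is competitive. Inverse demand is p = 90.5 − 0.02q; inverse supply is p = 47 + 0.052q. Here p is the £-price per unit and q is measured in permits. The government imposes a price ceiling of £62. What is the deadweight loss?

Competitive equilibrium: 90.5 − 0.02q = 47 + 0.052q → q* = 604.16667, p* = 78.41667.
At the ceiling p = 62, quantity supplied = (62 − 47)/0.052 = 288.46154.
Willingness to pay at q' = 288.46154: 90.5 − 0.02·288.46154 = 84.73077.
Δq = 604.16667 − 288.46154 = 315.70513; wedge = 84.73077 − 62 = 22.73077.
Welfare loss = ½ × 315.70513 × 22.73077 = £3588.11.

£3588.11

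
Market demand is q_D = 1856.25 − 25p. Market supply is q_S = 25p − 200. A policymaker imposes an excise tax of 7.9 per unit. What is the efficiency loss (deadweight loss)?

390.06

In inverse form: demand p = 74.25 − 0.04q, supply p = 8 + 0.04q.
Competitive equilibrium: 74.25 − 0.04q = 8 + 0.04q → q* = 828.125, p* = 41.125.
With the tax, the buyer price exceeds the seller price by 7.9: (74.25 − 0.04q) − (8 + 0.04q) = 7.9 → q' = 729.375.
Δq = 828.125 − 729.375 = 98.75; the wedge equals the tax, 7.9.
The triangle = ½ × 98.75 × 7.9 = 390.06.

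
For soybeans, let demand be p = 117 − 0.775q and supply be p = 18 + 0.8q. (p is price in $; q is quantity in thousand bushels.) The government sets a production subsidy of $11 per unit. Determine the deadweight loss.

$38.41 thousand

Competitive equilibrium: 117 − 0.775q = 18 + 0.8q → q* = 62.8571, p* = 68.2857.
The subsidy lowers effective supply by 11: p = 7 + 0.8q.
New quantity: 117 − 0.775q = 7 + 0.8q → q' = 69.8413.
Overproduction Δq = 69.8413 − 62.8571 = 6.9842; wedge = subsidy = 11.
Deadweight loss = ½ × 6.9842 × 11 = $38.41 thousand.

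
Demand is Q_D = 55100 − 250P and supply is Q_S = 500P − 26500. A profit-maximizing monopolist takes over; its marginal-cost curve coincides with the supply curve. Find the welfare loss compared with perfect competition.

373636.80

In inverse form: demand P = 220.4 − 0.004Q, supply P = 53 + 0.002Q.
Competitive equilibrium: 220.4 − 0.004Q = 53 + 0.002Q → Q* = 27900, P* = 108.8.
Marginal revenue: MR = 220.4 − 0.008Q. Set MR = MC: 220.4 − 0.008Q = 53 + 0.002Q → Q_m = 16740.
Price P_m = 220.4 − 0.004·16740 = 153.44; MC(Q_m) = 53 + 0.002·16740 = 86.48.
Competitive Q* = 27900, so ΔQ = 11160; wedge = 153.44 − 86.48 = 66.96.
Deadweight loss = ½ × 11160 × 66.96 = 373636.80.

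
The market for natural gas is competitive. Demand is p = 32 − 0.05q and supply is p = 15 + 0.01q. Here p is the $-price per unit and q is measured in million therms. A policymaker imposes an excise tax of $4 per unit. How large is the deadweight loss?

Competitive equilibrium: 32 − 0.05q = 15 + 0.01q → q* = 283.3333, p* = 17.8333.
With the tax, the buyer price exceeds the seller price by 4: (32 − 0.05q) − (15 + 0.01q) = 4 → q' = 216.6667.
Δq = 283.3333 − 216.6667 = 66.6666; the wedge equals the tax, 4.
Welfare loss = ½ × 66.6666 × 4 = $133.33 million.

$133.33 million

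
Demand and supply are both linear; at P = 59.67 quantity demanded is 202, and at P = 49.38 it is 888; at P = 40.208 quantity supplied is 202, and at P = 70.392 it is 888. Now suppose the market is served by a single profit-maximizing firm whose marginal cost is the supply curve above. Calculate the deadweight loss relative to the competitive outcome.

342.88

Demand slope = (49.38 − 59.67)/(888 − 202) = −0.015, so P = 62.7 − 0.015Q.
Supply slope = (70.392 − 40.208)/(888 − 202) = 0.044, so P = 31.32 + 0.044Q.
Competitive equilibrium: 62.7 − 0.015Q = 31.32 + 0.044Q → Q* = 531.8644, P* = 54.722.
Marginal revenue: MR = 62.7 − 0.03Q. Set MR = MC: 62.7 − 0.03Q = 31.32 + 0.044Q → Q_m = 424.0541.
Price P_m = 62.7 − 0.015·424.0541 = 56.3392; MC(Q_m) = 31.32 + 0.044·424.0541 = 49.9784.
Competitive Q* = 531.8644, so ΔQ = 107.8103; wedge = 56.3392 − 49.9784 = 6.3608.
Welfare loss = ½ × 107.8103 × 6.3608 = 342.88.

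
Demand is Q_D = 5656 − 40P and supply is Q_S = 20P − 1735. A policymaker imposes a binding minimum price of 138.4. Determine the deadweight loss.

In inverse form: demand P = 141.4 − 0.025Q, supply P = 86.75 + 0.05Q.
Competitive equilibrium: 141.4 − 0.025Q = 86.75 + 0.05Q → Q* = 728.6667, P* = 123.1833.
At the floor P = 138.4, quantity demanded = (141.4 − 138.4)/0.025 = 120.
Sellers' marginal cost at Q' = 120: 86.75 + 0.05·120 = 92.75.
ΔQ = 728.6667 − 120 = 608.6667; wedge = 138.4 − 92.75 = 45.65.
Welfare loss = ½ × 608.6667 × 45.65 = 13892.82.

13892.82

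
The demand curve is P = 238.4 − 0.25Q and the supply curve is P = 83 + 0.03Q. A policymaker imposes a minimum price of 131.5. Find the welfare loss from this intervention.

Competitive equilibrium: 238.4 − 0.25Q = 83 + 0.03Q → Q* = 555, P* = 99.65.
At the floor P = 131.5, quantity demanded = (238.4 − 131.5)/0.25 = 427.6.
Sellers' marginal cost at Q' = 427.6: 83 + 0.03·427.6 = 95.828.
ΔQ = 555 − 427.6 = 127.4; wedge = 131.5 − 95.828 = 35.672.
Welfare loss = ½ × 127.4 × 35.672 = 2272.31.

2272.31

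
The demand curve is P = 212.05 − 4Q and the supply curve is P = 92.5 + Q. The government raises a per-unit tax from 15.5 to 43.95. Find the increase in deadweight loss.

169.14

Competitive equilibrium: 212.05 − 4Q = 92.5 + Q → Q* = 23.91, P* = 116.41.
For a per-unit tax t: ΔQ = t/5, so DWL = ½·t·(t/5) = t²/10.
At t = 15.5: DWL = 24.025. At t = 43.95: DWL = 193.16.
Increase = 193.16 − 24.025 = 169.14.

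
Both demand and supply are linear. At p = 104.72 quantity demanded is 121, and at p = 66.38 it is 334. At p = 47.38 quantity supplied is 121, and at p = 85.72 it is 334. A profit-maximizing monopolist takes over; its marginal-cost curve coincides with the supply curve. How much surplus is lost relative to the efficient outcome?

1571.11

Demand slope = (66.38 − 104.72)/(334 − 121) = −0.18, so p = 126.5 − 0.18q.
Supply slope = (85.72 − 47.38)/(334 − 121) = 0.18, so p = 25.6 + 0.18q.
Competitive equilibrium: 126.5 − 0.18q = 25.6 + 0.18q → q* = 280.27778, p* = 76.05.
Marginal revenue: MR = 126.5 − 0.36q. Set MR = MC: 126.5 − 0.36q = 25.6 + 0.18q → q_m = 186.85185.
Price p_m = 126.5 − 0.18·186.85185 = 92.86667; MC(q_m) = 25.6 + 0.18·186.85185 = 59.23333.
Competitive q* = 280.27778, so Δq = 93.42593; wedge = 92.86667 − 59.23333 = 33.63334.
DWL = ½ × 93.42593 × 33.63334 = 1571.11.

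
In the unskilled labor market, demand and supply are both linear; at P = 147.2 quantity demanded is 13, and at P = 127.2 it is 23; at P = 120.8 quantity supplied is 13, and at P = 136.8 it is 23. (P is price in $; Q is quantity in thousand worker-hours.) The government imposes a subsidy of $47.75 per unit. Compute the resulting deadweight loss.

Demand slope = (127.2 − 147.2)/(23 − 13) = −2, so P = 173.2 − 2Q.
Supply slope = (136.8 − 120.8)/(23 − 13) = 1.6, so P = 100 + 1.6Q.
Competitive equilibrium: 173.2 − 2Q = 100 + 1.6Q → Q* = 20.3333, P* = 132.5333.
The subsidy lowers effective supply by 47.75: P = 52.25 + 1.6Q.
New quantity: 173.2 − 2Q = 52.25 + 1.6Q → Q' = 33.5972.
Overproduction ΔQ = 33.5972 − 20.3333 = 13.2639; wedge = subsidy = 47.75.
The triangle = ½ × 13.2639 × 47.75 = $316.68 thousand.

$316.68 thousand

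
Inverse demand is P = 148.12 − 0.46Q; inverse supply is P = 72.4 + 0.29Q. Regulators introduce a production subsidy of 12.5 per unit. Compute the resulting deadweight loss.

104.17

Competitive equilibrium: 148.12 − 0.46Q = 72.4 + 0.29Q → Q* = 100.96, P* = 101.6784.
The subsidy lowers effective supply by 12.5: P = 59.9 + 0.29Q.
New quantity: 148.12 − 0.46Q = 59.9 + 0.29Q → Q' = 117.6267.
Overproduction ΔQ = 117.6267 − 100.96 = 16.6667; wedge = subsidy = 12.5.
Deadweight loss = ½ × 16.6667 × 12.5 = 104.17.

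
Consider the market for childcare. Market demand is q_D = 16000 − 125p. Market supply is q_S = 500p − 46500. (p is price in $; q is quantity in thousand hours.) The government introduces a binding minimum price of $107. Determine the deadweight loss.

In inverse form: demand p = 128 − 0.008q, supply p = 93 + 0.002q.
Competitive equilibrium: 128 − 0.008q = 93 + 0.002q → q* = 3500, p* = 100.
At the floor p = 107, quantity demanded = (128 − 107)/0.008 = 2625.
Sellers' marginal cost at q' = 2625: 93 + 0.002·2625 = 98.25.
Δq = 3500 − 2625 = 875; wedge = 107 − 98.25 = 8.75.
Deadweight loss = ½ × 875 × 8.75 = $3828.125 thousand.

$3828.125 thousand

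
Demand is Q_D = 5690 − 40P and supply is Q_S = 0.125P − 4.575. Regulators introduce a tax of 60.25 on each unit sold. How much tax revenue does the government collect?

340.85

In inverse form: demand P = 142.25 − 0.025Q, supply P = 36.6 + 8Q.
Competitive equilibrium: 142.25 − 0.025Q = 36.6 + 8Q → Q* = 13.1651, P* = 141.9209.
With the tax, the buyer price exceeds the seller price by 60.25: (142.25 − 0.025Q) − (36.6 + 8Q) = 60.25 → Q' = 5.6573.
Tax revenue = 60.25 × 5.6573 = 340.85.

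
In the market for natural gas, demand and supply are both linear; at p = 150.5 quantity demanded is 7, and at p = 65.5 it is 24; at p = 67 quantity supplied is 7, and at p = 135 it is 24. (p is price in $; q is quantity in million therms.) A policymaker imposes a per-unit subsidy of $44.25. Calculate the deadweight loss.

Demand slope = (65.5 − 150.5)/(24 − 7) = −5, so p = 185.5 − 5q.
Supply slope = (135 − 67)/(24 − 7) = 4, so p = 39 + 4q.
Competitive equilibrium: 185.5 − 5q = 39 + 4q → q* = 16.2778, p* = 104.1111.
The subsidy lowers effective supply by 44.25: p = 4q − 5.25.
New quantity: 185.5 − 5q = 4q − 5.25 → q' = 21.1944.
Overproduction Δq = 21.1944 − 16.2778 = 4.9166; wedge = subsidy = 44.25.
Welfare loss = ½ × 4.9166 × 44.25 = $108.78 million.

$108.78 million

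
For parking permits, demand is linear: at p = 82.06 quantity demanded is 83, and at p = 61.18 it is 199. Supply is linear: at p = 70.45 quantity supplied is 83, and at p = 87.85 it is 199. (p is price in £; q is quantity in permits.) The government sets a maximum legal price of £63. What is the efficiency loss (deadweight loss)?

£1187.88

Demand slope = (61.18 − 82.06)/(199 − 83) = −0.18, so p = 97 − 0.18q.
Supply slope = (87.85 − 70.45)/(199 − 83) = 0.15, so p = 58 + 0.15q.
Competitive equilibrium: 97 − 0.18q = 58 + 0.15q → q* = 118.1818, p* = 75.7273.
At the ceiling p = 63, quantity supplied = (63 − 58)/0.15 = 33.3333.
Willingness to pay at q' = 33.3333: 97 − 0.18·33.3333 = 91.
Δq = 118.1818 − 33.3333 = 84.8485; wedge = 91 − 63 = 28.
DWL = ½ × 84.8485 × 28 = £1187.88.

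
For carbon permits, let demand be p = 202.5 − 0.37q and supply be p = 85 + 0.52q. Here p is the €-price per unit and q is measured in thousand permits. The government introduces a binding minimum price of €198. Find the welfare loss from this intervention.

€6393.09 thousand

Competitive equilibrium: 202.5 − 0.37q = 85 + 0.52q → q* = 132.0225, p* = 153.6517.
At the floor p = 198, quantity demanded = (202.5 − 198)/0.37 = 12.1622.
Sellers' marginal cost at q' = 12.1622: 85 + 0.52·12.1622 = 91.3243.
Δq = 132.0225 − 12.1622 = 119.8603; wedge = 198 − 91.3243 = 106.6757.
Deadweight loss = ½ × 119.8603 × 106.6757 = €6393.09 thousand.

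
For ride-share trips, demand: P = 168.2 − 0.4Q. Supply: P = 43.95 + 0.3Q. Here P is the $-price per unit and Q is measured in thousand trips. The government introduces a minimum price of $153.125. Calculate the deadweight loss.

$6841.64 thousand

Competitive equilibrium: 168.2 − 0.4Q = 43.95 + 0.3Q → Q* = 177.5, P* = 97.2.
At the floor P = 153.125, quantity demanded = (168.2 − 153.125)/0.4 = 37.6875.
Sellers' marginal cost at Q' = 37.6875: 43.95 + 0.3·37.6875 = 55.25625.
ΔQ = 177.5 − 37.6875 = 139.8125; wedge = 153.125 − 55.25625 = 97.86875.
The triangle = ½ × 139.8125 × 97.86875 = $6841.64 thousand.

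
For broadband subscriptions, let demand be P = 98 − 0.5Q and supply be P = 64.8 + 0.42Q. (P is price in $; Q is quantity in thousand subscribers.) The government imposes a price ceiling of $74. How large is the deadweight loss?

Competitive equilibrium: 98 − 0.5Q = 64.8 + 0.42Q → Q* = 36.087, P* = 79.9565.
At the ceiling P = 74, quantity supplied = (74 − 64.8)/0.42 = 21.9048.
Willingness to pay at Q' = 21.9048: 98 − 0.5·21.9048 = 87.0476.
ΔQ = 36.087 − 21.9048 = 14.1822; wedge = 87.0476 − 74 = 13.0476.
Welfare loss = ½ × 14.1822 × 13.0476 = $92.52 thousand.

$92.52 thousand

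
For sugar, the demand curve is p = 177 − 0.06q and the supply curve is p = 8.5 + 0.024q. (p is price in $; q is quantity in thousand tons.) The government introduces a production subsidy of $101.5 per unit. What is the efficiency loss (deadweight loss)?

Competitive equilibrium: 177 − 0.06q = 8.5 + 0.024q → q* = 2005.95238, p* = 56.64286.
The subsidy lowers effective supply by 101.5: p = 0.024q − 93.
New quantity: 177 − 0.06q = 0.024q − 93 → q' = 3214.28571.
Overproduction Δq = 3214.28571 − 2005.95238 = 1208.33333; wedge = subsidy = 101.5.
DWL = ½ × 1208.33333 × 101.5 = $61322.92 thousand.

$61322.92 thousand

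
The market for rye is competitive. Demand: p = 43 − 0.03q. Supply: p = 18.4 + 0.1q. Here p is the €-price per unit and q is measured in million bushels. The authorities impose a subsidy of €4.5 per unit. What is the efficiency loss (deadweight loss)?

€77.88 million

Competitive equilibrium: 43 − 0.03q = 18.4 + 0.1q → q* = 189.2308, p* = 37.3231.
The subsidy lowers effective supply by 4.5: p = 13.9 + 0.1q.
New quantity: 43 − 0.03q = 13.9 + 0.1q → q' = 223.8462.
Overproduction Δq = 223.8462 − 189.2308 = 34.6154; wedge = subsidy = 4.5.
DWL = ½ × 34.6154 × 4.5 = €77.88 million.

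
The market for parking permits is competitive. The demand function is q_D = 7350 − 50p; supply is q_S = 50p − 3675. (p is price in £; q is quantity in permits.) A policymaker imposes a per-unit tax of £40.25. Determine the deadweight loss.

In inverse form: demand p = 147 − 0.02q, supply p = 73.5 + 0.02q.
Competitive equilibrium: 147 − 0.02q = 73.5 + 0.02q → q* = 1837.5, p* = 110.25.
With the tax, the buyer price exceeds the seller price by 40.25: (147 − 0.02q) − (73.5 + 0.02q) = 40.25 → q' = 831.25.
Δq = 1837.5 − 831.25 = 1006.25; the wedge equals the tax, 40.25.
DWL = ½ × 1006.25 × 40.25 = £20250.78.

£20250.78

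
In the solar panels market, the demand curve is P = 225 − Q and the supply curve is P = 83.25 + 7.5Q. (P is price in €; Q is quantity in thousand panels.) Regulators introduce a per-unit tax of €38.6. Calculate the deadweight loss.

€87.64 thousand

Competitive equilibrium: 225 − Q = 83.25 + 7.5Q → Q* = 16.67647, P* = 208.32353.
With the tax, the buyer price exceeds the seller price by 38.6: (225 − Q) − (83.25 + 7.5Q) = 38.6 → Q' = 12.13529.
ΔQ = 16.67647 − 12.13529 = 4.54118; the wedge equals the tax, 38.6.
The triangle = ½ × 4.54118 × 38.6 = €87.64 thousand.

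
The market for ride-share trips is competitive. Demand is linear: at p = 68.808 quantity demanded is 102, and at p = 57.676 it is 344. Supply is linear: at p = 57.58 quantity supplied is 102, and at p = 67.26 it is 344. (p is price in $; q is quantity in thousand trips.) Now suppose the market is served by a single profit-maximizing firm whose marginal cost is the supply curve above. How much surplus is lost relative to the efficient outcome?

Demand slope = (57.676 − 68.808)/(344 − 102) = −0.046, so p = 73.5 − 0.046q.
Supply slope = (67.26 − 57.58)/(344 − 102) = 0.04, so p = 53.5 + 0.04q.
Competitive equilibrium: 73.5 − 0.046q = 53.5 + 0.04q → q* = 232.5581, p* = 62.8023.
Marginal revenue: MR = 73.5 − 0.092q. Set MR = MC: 73.5 − 0.092q = 53.5 + 0.04q → q_m = 151.5152.
Price p_m = 73.5 − 0.046·151.5152 = 66.5303; MC(q_m) = 53.5 + 0.04·151.5152 = 59.5606.
Competitive q* = 232.5581, so Δq = 81.0429; wedge = 66.5303 − 59.5606 = 6.9697.
Welfare loss = ½ × 81.0429 × 6.9697 = $282.42 thousand.

$282.42 thousand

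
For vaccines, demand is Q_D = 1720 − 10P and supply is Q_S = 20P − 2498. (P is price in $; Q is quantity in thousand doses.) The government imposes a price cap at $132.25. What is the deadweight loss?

$2091.675 thousand

In inverse form: demand P = 172 − 0.1Q, supply P = 124.9 + 0.05Q.
Competitive equilibrium: 172 − 0.1Q = 124.9 + 0.05Q → Q* = 314, P* = 140.6.
At the ceiling P = 132.25, quantity supplied = (132.25 − 124.9)/0.05 = 147.
Willingness to pay at Q' = 147: 172 − 0.1·147 = 157.3.
ΔQ = 314 − 147 = 167; wedge = 157.3 − 132.25 = 25.05.
Deadweight loss = ½ × 167 × 25.05 = $2091.675 thousand.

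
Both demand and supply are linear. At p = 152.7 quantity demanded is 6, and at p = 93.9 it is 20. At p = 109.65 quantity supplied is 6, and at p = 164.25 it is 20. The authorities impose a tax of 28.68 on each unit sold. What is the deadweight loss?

50.77

Demand slope = (93.9 − 152.7)/(20 − 6) = −4.2, so p = 177.9 − 4.2q.
Supply slope = (164.25 − 109.65)/(20 − 6) = 3.9, so p = 86.25 + 3.9q.
Competitive equilibrium: 177.9 − 4.2q = 86.25 + 3.9q → q* = 11.3148, p* = 130.3778.
With the tax, the buyer price exceeds the seller price by 28.68: (177.9 − 4.2q) − (86.25 + 3.9q) = 28.68 → q' = 7.7741.
Δq = 11.3148 − 7.7741 = 3.5407; the wedge equals the tax, 28.68.
Deadweight loss = ½ × 3.5407 × 28.68 = 50.77.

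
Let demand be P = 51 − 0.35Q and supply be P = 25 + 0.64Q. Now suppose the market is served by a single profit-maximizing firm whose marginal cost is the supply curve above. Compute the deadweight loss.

23.29

Competitive equilibrium: 51 − 0.35Q = 25 + 0.64Q → Q* = 26.2626, P* = 41.8081.
Marginal revenue: MR = 51 − 0.7Q. Set MR = MC: 51 − 0.7Q = 25 + 0.64Q → Q_m = 19.403.
Price P_m = 51 − 0.35·19.403 = 44.209; MC(Q_m) = 25 + 0.64·19.403 = 37.4179.
Competitive Q* = 26.2626, so ΔQ = 6.8596; wedge = 44.209 − 37.4179 = 6.7911.
Deadweight loss = ½ × 6.8596 × 6.7911 = 23.29.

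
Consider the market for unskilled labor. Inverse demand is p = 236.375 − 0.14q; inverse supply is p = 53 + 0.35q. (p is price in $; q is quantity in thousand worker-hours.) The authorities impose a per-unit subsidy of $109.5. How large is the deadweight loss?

Competitive equilibrium: 236.375 − 0.14q = 53 + 0.35q → q* = 374.2347, p* = 183.9821.
The subsidy lowers effective supply by 109.5: p = 0.35q − 56.5.
New quantity: 236.375 − 0.14q = 0.35q − 56.5 → q' = 597.7041.
Overproduction Δq = 597.7041 − 374.2347 = 223.4694; wedge = subsidy = 109.5.
DWL = ½ × 223.4694 × 109.5 = $12234.95 thousand.

$12234.95 thousand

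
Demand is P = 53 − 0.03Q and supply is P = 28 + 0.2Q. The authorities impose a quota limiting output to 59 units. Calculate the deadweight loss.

Competitive equilibrium: 53 − 0.03Q = 28 + 0.2Q → Q* = 108.6957, P* = 49.7391.
At Q = 59: demand price = 53 − 0.03·59 = 51.23; supply price = 28 + 0.2·59 = 39.8.
ΔQ = 108.6957 − 59 = 49.6957; wedge = 51.23 − 39.8 = 11.43.
Welfare loss = ½ × 49.6957 × 11.43 = 284.01.

284.01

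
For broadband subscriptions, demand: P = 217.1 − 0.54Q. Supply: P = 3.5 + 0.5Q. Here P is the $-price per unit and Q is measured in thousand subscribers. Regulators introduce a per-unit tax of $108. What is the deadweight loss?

$5607.69 thousand

Competitive equilibrium: 217.1 − 0.54Q = 3.5 + 0.5Q → Q* = 205.3846, P* = 106.1923.
With the tax, the buyer price exceeds the seller price by 108: (217.1 − 0.54Q) − (3.5 + 0.5Q) = 108 → Q' = 101.5385.
ΔQ = 205.3846 − 101.5385 = 103.8461; the wedge equals the tax, 108.
The triangle = ½ × 103.8461 × 108 = $5607.69 thousand.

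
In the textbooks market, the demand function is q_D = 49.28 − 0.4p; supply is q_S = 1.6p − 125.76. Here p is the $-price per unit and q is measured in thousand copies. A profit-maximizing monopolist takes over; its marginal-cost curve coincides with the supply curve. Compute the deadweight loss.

$62.87 thousand

In inverse form: demand p = 123.2 − 2.5q, supply p = 78.6 + 0.625q.
Competitive equilibrium: 123.2 − 2.5q = 78.6 + 0.625q → q* = 14.272, p* = 87.52.
Marginal revenue: MR = 123.2 − 5q. Set MR = MC: 123.2 − 5q = 78.6 + 0.625q → q_m = 7.9289.
Price p_m = 123.2 − 2.5·7.9289 = 103.3778; MC(q_m) = 78.6 + 0.625·7.9289 = 83.5556.
Competitive q* = 14.272, so Δq = 6.3431; wedge = 103.3778 − 83.5556 = 19.8222.
DWL = ½ × 6.3431 × 19.8222 = $62.87 thousand.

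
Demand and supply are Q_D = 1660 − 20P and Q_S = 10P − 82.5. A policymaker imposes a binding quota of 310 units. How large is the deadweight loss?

2660.21

In inverse form: demand P = 83 − 0.05Q, supply P = 8.25 + 0.1Q.
Competitive equilibrium: 83 − 0.05Q = 8.25 + 0.1Q → Q* = 498.3333, P* = 58.0833.
At Q = 310: demand price = 83 − 0.05·310 = 67.5; supply price = 8.25 + 0.1·310 = 39.25.
ΔQ = 498.3333 − 310 = 188.3333; wedge = 67.5 − 39.25 = 28.25.
Welfare loss = ½ × 188.3333 × 28.25 = 2660.21.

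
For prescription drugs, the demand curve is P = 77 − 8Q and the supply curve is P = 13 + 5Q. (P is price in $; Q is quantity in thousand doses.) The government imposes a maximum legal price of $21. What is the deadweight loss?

Competitive equilibrium: 77 − 8Q = 13 + 5Q → Q* = 4.9231, P* = 37.6154.
At the ceiling P = 21, quantity supplied = (21 − 13)/5 = 1.6.
Willingness to pay at Q' = 1.6: 77 − 8·1.6 = 64.2.
ΔQ = 4.9231 − 1.6 = 3.3231; wedge = 64.2 − 21 = 43.2.
Deadweight loss = ½ × 3.3231 × 43.2 = $71.78 thousand.

$71.78 thousand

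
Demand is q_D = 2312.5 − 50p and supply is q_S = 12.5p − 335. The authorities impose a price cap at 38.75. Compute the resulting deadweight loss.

101.81

In inverse form: demand p = 46.25 − 0.02q, supply p = 26.8 + 0.08q.
Competitive equilibrium: 46.25 − 0.02q = 26.8 + 0.08q → q* = 194.5, p* = 42.36.
At the ceiling p = 38.75, quantity supplied = (38.75 − 26.8)/0.08 = 149.375.
Willingness to pay at q' = 149.375: 46.25 − 0.02·149.375 = 43.2625.
Δq = 194.5 − 149.375 = 45.125; wedge = 43.2625 − 38.75 = 4.5125.
Deadweight loss = ½ × 45.125 × 4.5125 = 101.81.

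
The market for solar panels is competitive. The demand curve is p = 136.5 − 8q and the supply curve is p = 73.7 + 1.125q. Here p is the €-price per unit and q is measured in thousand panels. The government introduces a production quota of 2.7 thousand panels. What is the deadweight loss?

Competitive equilibrium: 136.5 − 8q = 73.7 + 1.125q → q* = 6.8822, p* = 81.4425.
At q = 2.7: demand price = 136.5 − 8·2.7 = 114.9; supply price = 73.7 + 1.125·2.7 = 76.7375.
Δq = 6.8822 − 2.7 = 4.1822; wedge = 114.9 − 76.7375 = 38.1625.
Deadweight loss = ½ × 4.1822 × 38.1625 = €79.80 thousand.

€79.80 thousand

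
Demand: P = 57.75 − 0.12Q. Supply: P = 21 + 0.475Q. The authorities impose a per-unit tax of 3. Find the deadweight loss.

7.56

Competitive equilibrium: 57.75 − 0.12Q = 21 + 0.475Q → Q* = 61.7647, P* = 50.3382.
With the tax, the buyer price exceeds the seller price by 3: (57.75 − 0.12Q) − (21 + 0.475Q) = 3 → Q' = 56.7227.
ΔQ = 61.7647 − 56.7227 = 5.042; the wedge equals the tax, 3.
Deadweight loss = ½ × 5.042 × 3 = 7.56.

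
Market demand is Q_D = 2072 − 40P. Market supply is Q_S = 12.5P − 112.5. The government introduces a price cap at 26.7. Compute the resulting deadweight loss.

In inverse form: demand P = 51.8 − 0.025Q, supply P = 9 + 0.08Q.
Competitive equilibrium: 51.8 − 0.025Q = 9 + 0.08Q → Q* = 407.61905, P* = 41.60952.
At the ceiling P = 26.7, quantity supplied = (26.7 − 9)/0.08 = 221.25.
Willingness to pay at Q' = 221.25: 51.8 − 0.025·221.25 = 46.26875.
ΔQ = 407.61905 − 221.25 = 186.36905; wedge = 46.26875 − 26.7 = 19.56875.
The triangle = ½ × 186.36905 × 19.56875 = 1823.50.

1823.50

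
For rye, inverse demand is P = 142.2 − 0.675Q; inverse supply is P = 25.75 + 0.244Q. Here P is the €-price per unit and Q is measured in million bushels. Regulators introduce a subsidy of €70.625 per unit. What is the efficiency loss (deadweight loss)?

€2713.76 million

Competitive equilibrium: 142.2 − 0.675Q = 25.75 + 0.244Q → Q* = 126.7138, P* = 56.6682.
The subsidy lowers effective supply by 70.625: P = 0.244Q − 44.875.
New quantity: 142.2 − 0.675Q = 0.244Q − 44.875 → Q' = 203.5637.
Overproduction ΔQ = 203.5637 − 126.7138 = 76.8499; wedge = subsidy = 70.625.
Welfare loss = ½ × 76.8499 × 70.625 = €2713.76 million.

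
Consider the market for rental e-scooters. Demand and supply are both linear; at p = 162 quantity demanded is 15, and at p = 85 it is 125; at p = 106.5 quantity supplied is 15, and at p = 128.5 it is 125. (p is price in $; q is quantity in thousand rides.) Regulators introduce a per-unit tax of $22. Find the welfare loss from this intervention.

Demand slope = (85 − 162)/(125 − 15) = −0.7, so p = 172.5 − 0.7q.
Supply slope = (128.5 − 106.5)/(125 − 15) = 0.2, so p = 103.5 + 0.2q.
Competitive equilibrium: 172.5 − 0.7q = 103.5 + 0.2q → q* = 76.6667, p* = 118.8333.
With the tax, the buyer price exceeds the seller price by 22: (172.5 − 0.7q) − (103.5 + 0.2q) = 22 → q' = 52.2222.
Δq = 76.6667 − 52.2222 = 24.4445; the wedge equals the tax, 22.
Welfare loss = ½ × 24.4445 × 22 = $268.89 thousand.

$268.89 thousand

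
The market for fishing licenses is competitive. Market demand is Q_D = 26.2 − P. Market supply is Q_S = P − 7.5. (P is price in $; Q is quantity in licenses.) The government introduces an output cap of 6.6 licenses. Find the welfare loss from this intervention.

In inverse form: demand P = 26.2 − Q, supply P = 7.5 + Q.
Competitive equilibrium: 26.2 − Q = 7.5 + Q → Q* = 9.35, P* = 16.85.
At Q = 6.6: demand price = 26.2 − 1·6.6 = 19.6; supply price = 7.5 + 1·6.6 = 14.1.
ΔQ = 9.35 − 6.6 = 2.75; wedge = 19.6 − 14.1 = 5.5.
Welfare loss = ½ × 2.75 × 5.5 = $7.56.

$7.56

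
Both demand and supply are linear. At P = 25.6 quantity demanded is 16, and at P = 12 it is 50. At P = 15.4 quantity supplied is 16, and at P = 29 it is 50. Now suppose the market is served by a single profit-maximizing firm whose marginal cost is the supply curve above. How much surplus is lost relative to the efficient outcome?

36.74

Demand slope = (12 − 25.6)/(50 − 16) = −0.4, so P = 32 − 0.4Q.
Supply slope = (29 − 15.4)/(50 − 16) = 0.4, so P = 9 + 0.4Q.
Competitive equilibrium: 32 − 0.4Q = 9 + 0.4Q → Q* = 28.75, P* = 20.5.
Marginal revenue: MR = 32 − 0.8Q. Set MR = MC: 32 − 0.8Q = 9 + 0.4Q → Q_m = 19.1667.
Price P_m = 32 − 0.4·19.1667 = 24.3333; MC(Q_m) = 9 + 0.4·19.1667 = 16.6667.
Competitive Q* = 28.75, so ΔQ = 9.5833; wedge = 24.3333 − 16.6667 = 7.6666.
Deadweight loss = ½ × 9.5833 × 7.6666 = 36.74.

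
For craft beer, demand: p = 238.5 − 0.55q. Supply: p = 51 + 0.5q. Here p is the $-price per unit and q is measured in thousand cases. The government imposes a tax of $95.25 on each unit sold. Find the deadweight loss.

$4320.27 thousand

Competitive equilibrium: 238.5 − 0.55q = 51 + 0.5q → q* = 178.5714, p* = 140.2857.
With the tax, the buyer price exceeds the seller price by 95.25: (238.5 − 0.55q) − (51 + 0.5q) = 95.25 → q' = 87.8571.
Δq = 178.5714 − 87.8571 = 90.7143; the wedge equals the tax, 95.25.
The triangle = ½ × 90.7143 × 95.25 = $4320.27 thousand.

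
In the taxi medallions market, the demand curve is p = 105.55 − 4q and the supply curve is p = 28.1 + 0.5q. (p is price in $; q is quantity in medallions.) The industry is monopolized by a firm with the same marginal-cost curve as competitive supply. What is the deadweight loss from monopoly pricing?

$147.60

Competitive equilibrium: 105.55 − 4q = 28.1 + 0.5q → q* = 17.2111, p* = 36.7056.
Marginal revenue: MR = 105.55 − 8q. Set MR = MC: 105.55 − 8q = 28.1 + 0.5q → q_m = 9.1118.
Price p_m = 105.55 − 4·9.1118 = 69.1028; MC(q_m) = 28.1 + 0.5·9.1118 = 32.6559.
Competitive q* = 17.2111, so Δq = 8.0993; wedge = 69.1028 − 32.6559 = 36.4469.
DWL = ½ × 8.0993 × 36.4469 = $147.60.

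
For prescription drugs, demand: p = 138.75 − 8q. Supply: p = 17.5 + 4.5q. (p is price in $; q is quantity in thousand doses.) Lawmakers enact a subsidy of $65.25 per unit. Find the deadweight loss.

Competitive equilibrium: 138.75 − 8q = 17.5 + 4.5q → q* = 9.7, p* = 61.15.
The subsidy lowers effective supply by 65.25: p = 4.5q − 47.75.
New quantity: 138.75 − 8q = 4.5q − 47.75 → q' = 14.92.
Overproduction Δq = 14.92 − 9.7 = 5.22; wedge = subsidy = 65.25.
The triangle = ½ × 5.22 × 65.25 = $170.30 thousand.

$170.30 thousand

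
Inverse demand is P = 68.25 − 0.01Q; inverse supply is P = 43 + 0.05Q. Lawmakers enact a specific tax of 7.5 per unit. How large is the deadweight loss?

468.75

Competitive equilibrium: 68.25 − 0.01Q = 43 + 0.05Q → Q* = 420.8333, P* = 64.0417.
With the tax, the buyer price exceeds the seller price by 7.5: (68.25 − 0.01Q) − (43 + 0.05Q) = 7.5 → Q' = 295.8333.
ΔQ = 420.8333 − 295.8333 = 125; the wedge equals the tax, 7.5.
Deadweight loss = ½ × 125 × 7.5 = 468.75.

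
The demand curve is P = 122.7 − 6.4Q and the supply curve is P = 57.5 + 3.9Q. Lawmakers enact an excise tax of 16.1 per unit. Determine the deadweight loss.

12.58

Competitive equilibrium: 122.7 − 6.4Q = 57.5 + 3.9Q → Q* = 6.3301, P* = 82.1874.
With the tax, the buyer price exceeds the seller price by 16.1: (122.7 − 6.4Q) − (57.5 + 3.9Q) = 16.1 → Q' = 4.767.
ΔQ = 6.3301 − 4.767 = 1.5631; the wedge equals the tax, 16.1.
Welfare loss = ½ × 1.5631 × 16.1 = 12.58.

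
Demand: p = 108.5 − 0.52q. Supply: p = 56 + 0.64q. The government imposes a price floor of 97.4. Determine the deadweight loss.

Competitive equilibrium: 108.5 − 0.52q = 56 + 0.64q → q* = 45.2586, p* = 84.9655.
At the floor p = 97.4, quantity demanded = (108.5 − 97.4)/0.52 = 21.3462.
Sellers' marginal cost at q' = 21.3462: 56 + 0.64·21.3462 = 69.6616.
Δq = 45.2586 − 21.3462 = 23.9124; wedge = 97.4 − 69.6616 = 27.7384.
Deadweight loss = ½ × 23.9124 × 27.7384 = 331.65.

331.65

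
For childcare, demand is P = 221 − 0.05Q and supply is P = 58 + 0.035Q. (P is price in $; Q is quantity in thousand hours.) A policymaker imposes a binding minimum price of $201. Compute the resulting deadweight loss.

Competitive equilibrium: 221 − 0.05Q = 58 + 0.035Q → Q* = 1917.6471, P* = 125.1176.
At the floor P = 201, quantity demanded = (221 − 201)/0.05 = 400.
Sellers' marginal cost at Q' = 400: 58 + 0.035·400 = 72.
ΔQ = 1917.6471 − 400 = 1517.6471; wedge = 201 − 72 = 129.
DWL = ½ × 1517.6471 × 129 = $97888.24 thousand.

$97888.24 thousand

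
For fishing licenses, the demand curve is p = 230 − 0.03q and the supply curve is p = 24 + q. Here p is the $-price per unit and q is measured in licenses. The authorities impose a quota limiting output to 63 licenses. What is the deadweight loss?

Competitive equilibrium: 230 − 0.03q = 24 + q → q* = 200, p* = 224.
At q = 63: demand price = 230 − 0.03·63 = 228.11; supply price = 24 + 1·63 = 87.
Δq = 200 − 63 = 137; wedge = 228.11 − 87 = 141.11.
Welfare loss = ½ × 137 × 141.11 = $9666.035.

$9666.035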